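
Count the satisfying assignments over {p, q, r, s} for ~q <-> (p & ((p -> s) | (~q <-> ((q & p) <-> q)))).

10

Initial set: {(~q <-> (p & ((p -> s) | (~q <-> ((q & p) <-> q)))))}.
(~q <-> (p & ((p -> s) | (~q <-> ((q & p) <-> q))))): β-rule — branch into ~q, (p & ((p -> s) | (~q <-> ((q & p) <-> q))))  //  ~~q, ~(p & ((p -> s) | (~q <-> ((q & p) <-> q)))).
  branch 1 (add ~q, (p & ((p -> s) | (~q <-> ((q & p) <-> q))))):
    (p & ((p -> s) | (~q <-> ((q & p) <-> q)))): α-rule — add p, ((p -> s) | (~q <-> ((q & p) <-> q))).
    ((p -> s) | (~q <-> ((q & p) <-> q))): β-rule — branch into (p -> s)  //  (~q <-> ((q & p) <-> q)).
      branch 1.1 (add (p -> s)):
        (p -> s): β-rule — branch into ~p  //  s.
          branch 1.1.1 (add ~p):
            × closes — contains both p and ~p.
          branch 1.1.2 (add s):
            ○ open, literals {p=T, q=F, s=T}.
      branch 1.2 (add (~q <-> ((q & p) <-> q))):
        (~q <-> ((q & p) <-> q)): β-rule — branch into ~q, ((q & p) <-> q)  //  ~~q, ~((q & p) <-> q).
          branch 1.2.1 (add ~q, ((q & p) <-> q)):
            ((q & p) <-> q): β-rule — branch into (q & p), q  //  ~(q & p), ~q.
              branch 1.2.1.1 (add (q & p), q):
                × closes — contains both q and ~q.
              branch 1.2.1.2 (add ~(q & p), ~q):
                ~(q & p): β-rule — branch into ~q  //  ~p.
                  branch 1.2.1.2.1 (add ~q):
                    ○ open, literals {p=T, q=F}.
                  branch 1.2.1.2.2 (add ~p):
                    × closes — contains both p and ~p.
          branch 1.2.2 (add ~~q, ~((q & p) <-> q)):
            × closes — contains both q and ~q.
  branch 2 (add ~~q, ~(p & ((p -> s) | (~q <-> ((q & p) <-> q))))):
    ~(p & ((p -> s) | (~q <-> ((q & p) <-> q)))): β-rule — branch into ~p  //  ~((p -> s) | (~q <-> ((q & p) <-> q))).
      branch 2.1 (add ~p):
        ○ open, literals {p=F, q=T}.
      branch 2.2 (add ~((p -> s) | (~q <-> ((q & p) <-> q)))):
        ~((p -> s) | (~q <-> ((q & p) <-> q))): α-rule — add ~(p -> s), ~(~q <-> ((q & p) <-> q)).
        ~(p -> s): α-rule — add p, ~s.
        ~(~q <-> ((q & p) <-> q)): β-rule — branch into ~q, ~((q & p) <-> q)  //  ~~q, ((q & p) <-> q).
          branch 2.2.1 (add ~q, ~((q & p) <-> q)):
            × closes — contains both q and ~q.
          branch 2.2.2 (add ~~q, ((q & p) <-> q)):
            ((q & p) <-> q): β-rule — branch into (q & p), q  //  ~(q & p), ~q.
              branch 2.2.2.1 (add (q & p), q):
                (q & p): α-rule — add q, p.
                ○ open, literals {p=T, q=T, s=F}.
              branch 2.2.2.2 (add ~(q & p), ~q):
                × closes — contains both q and ~q.
6 branches closed, 4 open.
Each open branch fixes some atoms; the unmentioned ones are free. Counting distinct full assignments: branch {p=T, q=F, s=T} (r) contributes 2 new; branch {p=T, q=F} (r, s) contributes 2 new; branch {p=F, q=T} (r, s) contributes 4 new; branch {p=T, q=T, s=F} (r) contributes 2 new. Total: 10.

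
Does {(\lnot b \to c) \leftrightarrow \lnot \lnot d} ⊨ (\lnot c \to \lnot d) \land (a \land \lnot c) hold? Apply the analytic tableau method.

No

Initial set: {((\lnot b \to c) \leftrightarrow \lnot \lnot d); \lnot ((\lnot c \to \lnot d) \land (a \land \lnot c))}.
((\lnot b \to c) \leftrightarrow \lnot \lnot d): β-rule — branch into (\lnot b \to c), \lnot \lnot d  //  \lnot (\lnot b \to c), \lnot \lnot \lnot d.
  branch 1 (add (\lnot b \to c), \lnot \lnot d):
    \lnot \lnot d: drop double negation, giving d.
    \lnot ((\lnot c \to \lnot d) \land (a \land \lnot c)): β-rule — branch into \lnot (\lnot c \to \lnot d)  //  \lnot (a \land \lnot c).
      branch 1.1 (add \lnot (\lnot c \to \lnot d)):
        \lnot (\lnot c \to \lnot d): α-rule — add \lnot c, \lnot \lnot d.
        (\lnot b \to c): β-rule — branch into \lnot \lnot b  //  c.
          branch 1.1.1 (add \lnot \lnot b):
            ○ open, literals {b=true, c=false, d=true}.
          branch 1.1.2 (add c):
            × closes — contains both c and \lnot c.
      branch 1.2 (add \lnot (a \land \lnot c)):
        (\lnot b \to c): β-rule — branch into \lnot \lnot b  //  c.
          branch 1.2.1 (add \lnot \lnot b):
            \lnot (a \land \lnot c): β-rule — branch into \lnot a  //  \lnot \lnot c.
              branch 1.2.1.1 (add \lnot a):
                ○ open, literals {a=false, b=true, d=true}.
              branch 1.2.1.2 (add \lnot \lnot c):
                ○ open, literals {b=true, c=true, d=true}.
          branch 1.2.2 (add c):
            \lnot (a \land \lnot c): β-rule — branch into \lnot a  //  \lnot \lnot c.
              branch 1.2.2.1 (add \lnot a):
                ○ open, literals {a=false, c=true, d=true}.
              branch 1.2.2.2 (add \lnot \lnot c):
                ○ open, literals {c=true, d=true}.
  branch 2 (add \lnot (\lnot b \to c), \lnot \lnot \lnot d):
    \lnot (\lnot b \to c): α-rule — add \lnot b, \lnot c.
    \lnot \lnot \lnot d: drop double negation, giving \lnot d.
    \lnot ((\lnot c \to \lnot d) \land (a \land \lnot c)): β-rule — branch into \lnot (\lnot c \to \lnot d)  //  \lnot (a \land \lnot c).
      branch 2.1 (add \lnot (\lnot c \to \lnot d)):
        \lnot (\lnot c \to \lnot d): α-rule — add \lnot c, \lnot \lnot d.
        × closes — contains both d and \lnot d.
      branch 2.2 (add \lnot (a \land \lnot c)):
        \lnot (a \land \lnot c): β-rule — branch into \lnot a  //  \lnot \lnot c.
          branch 2.2.1 (add \lnot a):
            ○ open, literals {a=false, b=false, c=false, d=false}.
          branch 2.2.2 (add \lnot \lnot c):
            × closes — contains both c and \lnot c.
3 branches closed, 6 open.
An open branch gives a countermodel: b=true, c=false, d=true (unmentioned atoms arbitrary); the premises hold there but the conclusion fails.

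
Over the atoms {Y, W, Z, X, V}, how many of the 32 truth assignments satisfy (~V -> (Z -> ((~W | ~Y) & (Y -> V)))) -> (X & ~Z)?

Initial set: {T ((~V -> (Z -> ((~W | ~Y) & (Y -> V)))) -> (X & ~Z))}.
T ((~V -> (Z -> ((~W | ~Y) & (Y -> V)))) -> (X & ~Z)): β-rule — branch into F (~V -> (Z -> ((~W | ~Y) & (Y -> V))))  //  T (X & ~Z).
  branch 1 (add F (~V -> (Z -> ((~W | ~Y) & (Y -> V))))):
    F (~V -> (Z -> ((~W | ~Y) & (Y -> V)))): α-rule — add T ~V, F (Z -> ((~W | ~Y) & (Y -> V))).
    F (Z -> ((~W | ~Y) & (Y -> V))): α-rule — add T Z, F ((~W | ~Y) & (Y -> V)).
    F ((~W | ~Y) & (Y -> V)): β-rule — branch into F (~W | ~Y)  //  F (Y -> V).
      branch 1.1 (add F (~W | ~Y)):
        F (~W | ~Y): α-rule — add F ~W, F ~Y.
        ○ open, literals {V=false, W=true, Y=true, Z=true}.
      branch 1.2 (add F (Y -> V)):
        F (Y -> V): α-rule — add T Y, F V.
        ○ open, literals {V=false, Y=true, Z=true}.
  branch 2 (add T (X & ~Z)):
    T (X & ~Z): α-rule — add T X, T ~Z.
    ○ open, literals {X=true, Z=false}.
0 branches closed, 3 open.
Each open branch fixes some atoms; the unmentioned ones are free. Counting distinct full assignments: branch {V=false, W=true, Y=true, Z=true} (X) contributes 2 new; branch {V=false, Y=true, Z=true} (W, X) contributes 2 new; branch {X=true, Z=false} (Y, W, V) contributes 8 new. Total: 12.

12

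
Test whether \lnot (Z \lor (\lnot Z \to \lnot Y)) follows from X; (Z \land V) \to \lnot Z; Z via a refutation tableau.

No

Initial set: {X; ((Z \land V) \to \lnot Z); Z; \lnot \lnot (Z \lor (\lnot Z \to \lnot Y))}.
((Z \land V) \to \lnot Z): β-rule — branch into \lnot (Z \land V)  //  \lnot Z.
  branch 1 (add \lnot (Z \land V)):
    \lnot \lnot (Z \lor (\lnot Z \to \lnot Y)): β-rule — branch into Z  //  (\lnot Z \to \lnot Y).
      branch 1.1 (add Z):
        \lnot (Z \land V): β-rule — branch into \lnot Z  //  \lnot V.
          branch 1.1.1 (add \lnot Z):
            × closes — contains both Z and \lnot Z.
          branch 1.1.2 (add \lnot V):
            ○ open, literals {V=0, X=1, Z=1}.
      branch 1.2 (add (\lnot Z \to \lnot Y)):
        \lnot (Z \land V): β-rule — branch into \lnot Z  //  \lnot V.
          branch 1.2.1 (add \lnot Z):
            × closes — contains both Z and \lnot Z.
          branch 1.2.2 (add \lnot V):
            (\lnot Z \to \lnot Y): β-rule — branch into \lnot \lnot Z  //  \lnot Y.
              branch 1.2.2.1 (add \lnot \lnot Z):
                ○ open, literals {V=0, X=1, Z=1}.
              branch 1.2.2.2 (add \lnot Y):
                ○ open, literals {V=0, X=1, Y=0, Z=1}.
  branch 2 (add \lnot Z):
    × closes — contains both Z and \lnot Z.
3 branches closed, 3 open.
An open branch gives a countermodel: V=0, X=1, Z=1 (unmentioned atoms arbitrary); the premises hold there but the conclusion fails.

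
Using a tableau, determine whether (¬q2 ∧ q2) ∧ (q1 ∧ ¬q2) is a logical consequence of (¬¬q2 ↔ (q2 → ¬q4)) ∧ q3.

No

Initial set: {T ((¬¬q2 ↔ (q2 → ¬q4)) ∧ q3); F ((¬q2 ∧ q2) ∧ (q1 ∧ ¬q2))}.
T ((¬¬q2 ↔ (q2 → ¬q4)) ∧ q3): α-rule — add T (¬¬q2 ↔ (q2 → ¬q4)), T q3.
F ((¬q2 ∧ q2) ∧ (q1 ∧ ¬q2)): β-rule — branch into F (¬q2 ∧ q2)  //  F (q1 ∧ ¬q2).
  branch 1 (add F (¬q2 ∧ q2)):
    T (¬¬q2 ↔ (q2 → ¬q4)): β-rule — branch into T ¬¬q2, T (q2 → ¬q4)  //  F ¬¬q2, F (q2 → ¬q4).
      branch 1.1 (add T ¬¬q2, T (q2 → ¬q4)):
        T ¬¬q2: drop double negation, giving T q2.
        F (¬q2 ∧ q2): β-rule — branch into F ¬q2  //  F q2.
          branch 1.1.1 (add F ¬q2):
            T (q2 → ¬q4): β-rule — branch into F q2  //  T ¬q4.
              branch 1.1.1.1 (add F q2):
                × closes — contains both q2 and ¬q2.
              branch 1.1.1.2 (add T ¬q4):
                ○ open, literals {q2=T, q3=T, q4=F}.
          branch 1.1.2 (add F q2):
            × closes — contains both q2 and ¬q2.
      branch 1.2 (add F ¬¬q2, F (q2 → ¬q4)):
        F ¬¬q2: drop double negation, giving F q2.
        F (q2 → ¬q4): α-rule — add T q2, F ¬q4.
        × closes — contains both q2 and ¬q2.
  branch 2 (add F (q1 ∧ ¬q2)):
    T (¬¬q2 ↔ (q2 → ¬q4)): β-rule — branch into T ¬¬q2, T (q2 → ¬q4)  //  F ¬¬q2, F (q2 → ¬q4).
      branch 2.1 (add T ¬¬q2, T (q2 → ¬q4)):
        T ¬¬q2: drop double negation, giving T q2.
        F (q1 ∧ ¬q2): β-rule — branch into F q1  //  F ¬q2.
          branch 2.1.1 (add F q1):
            T (q2 → ¬q4): β-rule — branch into F q2  //  T ¬q4.
              branch 2.1.1.1 (add F q2):
                × closes — contains both q2 and ¬q2.
              branch 2.1.1.2 (add T ¬q4):
                ○ open, literals {q1=F, q2=T, q3=T, q4=F}.
          branch 2.1.2 (add F ¬q2):
            T (q2 → ¬q4): β-rule — branch into F q2  //  T ¬q4.
              branch 2.1.2.1 (add F q2):
                × closes — contains both q2 and ¬q2.
              branch 2.1.2.2 (add T ¬q4):
                ○ open, literals {q2=T, q3=T, q4=F}.
      branch 2.2 (add F ¬¬q2, F (q2 → ¬q4)):
        F ¬¬q2: drop double negation, giving F q2.
        F (q2 → ¬q4): α-rule — add T q2, F ¬q4.
        × closes — contains both q2 and ¬q2.
6 branches closed, 3 open.
An open branch gives a countermodel: q2=T, q3=T, q4=F (unmentioned atoms arbitrary); the premises hold there but the conclusion fails.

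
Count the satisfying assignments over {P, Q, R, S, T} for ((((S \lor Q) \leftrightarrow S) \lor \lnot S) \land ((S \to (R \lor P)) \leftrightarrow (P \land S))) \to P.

Initial set: {(((((S \lor Q) \leftrightarrow S) \lor \lnot S) \land ((S \to (R \lor P)) \leftrightarrow (P \land S))) \to P)}.
(((((S \lor Q) \leftrightarrow S) \lor \lnot S) \land ((S \to (R \lor P)) \leftrightarrow (P \land S))) \to P): β-rule — branch into \lnot ((((S \lor Q) \leftrightarrow S) \lor \lnot S) \land ((S \to (R \lor P)) \leftrightarrow (P \land S)))  //  P.
  branch 1 (add \lnot ((((S \lor Q) \leftrightarrow S) \lor \lnot S) \land ((S \to (R \lor P)) \leftrightarrow (P \land S)))):
    \lnot ((((S \lor Q) \leftrightarrow S) \lor \lnot S) \land ((S \to (R \lor P)) \leftrightarrow (P \land S))): β-rule — branch into \lnot (((S \lor Q) \leftrightarrow S) \lor \lnot S)  //  \lnot ((S \to (R \lor P)) \leftrightarrow (P \land S)).
      branch 1.1 (add \lnot (((S \lor Q) \leftrightarrow S) \lor \lnot S)):
        \lnot (((S \lor Q) \leftrightarrow S) \lor \lnot S): α-rule — add \lnot ((S \lor Q) \leftrightarrow S), \lnot \lnot S.
        \lnot ((S \lor Q) \leftrightarrow S): β-rule — branch into (S \lor Q), \lnot S  //  \lnot (S \lor Q), S.
          branch 1.1.1 (add (S \lor Q), \lnot S):
            × closes — contains both S and \lnot S.
          branch 1.1.2 (add \lnot (S \lor Q), S):
            \lnot (S \lor Q): α-rule — add \lnot S, \lnot Q.
            × closes — contains both S and \lnot S.
      branch 1.2 (add \lnot ((S \to (R \lor P)) \leftrightarrow (P \land S))):
        \lnot ((S \to (R \lor P)) \leftrightarrow (P \land S)): β-rule — branch into (S \to (R \lor P)), \lnot (P \land S)  //  \lnot (S \to (R \lor P)), (P \land S).
          branch 1.2.1 (add (S \to (R \lor P)), \lnot (P \land S)):
            (S \to (R \lor P)): β-rule — branch into \lnot S  //  (R \lor P).
              branch 1.2.1.1 (add \lnot S):
                \lnot (P \land S): β-rule — branch into \lnot P  //  \lnot S.
                  branch 1.2.1.1.1 (add \lnot P):
                    ○ open, literals {P=F, S=F}.
                  branch 1.2.1.1.2 (add \lnot S):
                    ○ open, literals {S=F}.
              branch 1.2.1.2 (add (R \lor P)):
                \lnot (P \land S): β-rule — branch into \lnot P  //  \lnot S.
                  branch 1.2.1.2.1 (add \lnot P):
                    (R \lor P): β-rule — branch into R  //  P.
                      branch 1.2.1.2.1.1 (add R):
                        ○ open, literals {P=F, R=T}.
                      branch 1.2.1.2.1.2 (add P):
                        × closes — contains both P and \lnot P.
                  branch 1.2.1.2.2 (add \lnot S):
                    (R \lor P): β-rule — branch into R  //  P.
                      branch 1.2.1.2.2.1 (add R):
                        ○ open, literals {R=T, S=F}.
                      branch 1.2.1.2.2.2 (add P):
                        ○ open, literals {P=T, S=F}.
          branch 1.2.2 (add \lnot (S \to (R \lor P)), (P \land S)):
            \lnot (S \to (R \lor P)): α-rule — add S, \lnot (R \lor P).
            (P \land S): α-rule — add P, S.
            \lnot (R \lor P): α-rule — add \lnot R, \lnot P.
            × closes — contains both P and \lnot P.
  branch 2 (add P):
    ○ open, literals {P=T}.
4 branches closed, 6 open.
Each open branch fixes some atoms; the unmentioned ones are free. Counting distinct full assignments: branch {P=F, S=F} (Q, R, T) contributes 8 new; branch {S=F} (P, Q, R, T) contributes 8 new; branch {P=F, R=T} (Q, S, T) contributes 4 new; branch {R=T, S=F} (P, Q, T) contributes 0 new; branch {P=T, S=F} (Q, R, T) contributes 0 new; branch {P=T} (Q, R, S, T) contributes 8 new. Total: 28.

28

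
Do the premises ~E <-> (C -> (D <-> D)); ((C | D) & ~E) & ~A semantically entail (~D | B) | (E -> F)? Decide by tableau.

Yes

Initial set: {(~E <-> (C -> (D <-> D))); (((C | D) & ~E) & ~A); ~((~D | B) | (E -> F))}.
(((C | D) & ~E) & ~A): α-rule — add ((C | D) & ~E), ~A.
~((~D | B) | (E -> F)): α-rule — add ~(~D | B), ~(E -> F).
((C | D) & ~E): α-rule — add (C | D), ~E.
~(~D | B): α-rule — add ~~D, ~B.
~(E -> F): α-rule — add E, ~F.
× closes — contains both E and ~E.
All 1 branch closes.
Every branch closed, so the premises entail the conclusion.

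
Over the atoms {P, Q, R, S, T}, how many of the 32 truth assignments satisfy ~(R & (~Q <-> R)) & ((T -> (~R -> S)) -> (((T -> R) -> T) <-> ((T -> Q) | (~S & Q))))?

10

Initial set: {(~(R & (~Q <-> R)) & ((T -> (~R -> S)) -> (((T -> R) -> T) <-> ((T -> Q) | (~S & Q)))))}.
(~(R & (~Q <-> R)) & ((T -> (~R -> S)) -> (((T -> R) -> T) <-> ((T -> Q) | (~S & Q))))): α-rule — add ~(R & (~Q <-> R)), ((T -> (~R -> S)) -> (((T -> R) -> T) <-> ((T -> Q) | (~S & Q)))).
~(R & (~Q <-> R)): β-rule — branch into ~R  //  ~(~Q <-> R).
  branch 1 (add ~R):
    ((T -> (~R -> S)) -> (((T -> R) -> T) <-> ((T -> Q) | (~S & Q)))): β-rule — branch into ~(T -> (~R -> S))  //  (((T -> R) -> T) <-> ((T -> Q) | (~S & Q))).
      branch 1.1 (add ~(T -> (~R -> S))):
        ~(T -> (~R -> S)): α-rule — add T, ~(~R -> S).
        ~(~R -> S): α-rule — add ~R, ~S.
        ○ open, literals {R=F, S=F, T=T}.
      branch 1.2 (add (((T -> R) -> T) <-> ((T -> Q) | (~S & Q)))):
        (((T -> R) -> T) <-> ((T -> Q) | (~S & Q))): β-rule — branch into ((T -> R) -> T), ((T -> Q) | (~S & Q))  //  ~((T -> R) -> T), ~((T -> Q) | (~S & Q)).
          branch 1.2.1 (add ((T -> R) -> T), ((T -> Q) | (~S & Q))):
            ((T -> R) -> T): β-rule — branch into ~(T -> R)  //  T.
              branch 1.2.1.1 (add ~(T -> R)):
                ~(T -> R): α-rule — add T, ~R.
                ((T -> Q) | (~S & Q)): β-rule — branch into (T -> Q)  //  (~S & Q).
                  branch 1.2.1.1.1 (add (T -> Q)):
                    (T -> Q): β-rule — branch into ~T  //  Q.
                      branch 1.2.1.1.1.1 (add ~T):
                        × closes — contains both T and ~T.
                      branch 1.2.1.1.1.2 (add Q):
                        ○ open, literals {Q=T, R=F, T=T}.
                  branch 1.2.1.1.2 (add (~S & Q)):
                    (~S & Q): α-rule — add ~S, Q.
                    ○ open, literals {Q=T, R=F, S=F, T=T}.
              branch 1.2.1.2 (add T):
                ((T -> Q) | (~S & Q)): β-rule — branch into (T -> Q)  //  (~S & Q).
                  branch 1.2.1.2.1 (add (T -> Q)):
                    (T -> Q): β-rule — branch into ~T  //  Q.
                      branch 1.2.1.2.1.1 (add ~T):
                        × closes — contains both T and ~T.
                      branch 1.2.1.2.1.2 (add Q):
                        ○ open, literals {Q=T, R=F, T=T}.
                  branch 1.2.1.2.2 (add (~S & Q)):
                    (~S & Q): α-rule — add ~S, Q.
                    ○ open, literals {Q=T, R=F, S=F, T=T}.
          branch 1.2.2 (add ~((T -> R) -> T), ~((T -> Q) | (~S & Q))):
            ~((T -> R) -> T): α-rule — add (T -> R), ~T.
            ~((T -> Q) | (~S & Q)): α-rule — add ~(T -> Q), ~(~S & Q).
            ~(T -> Q): α-rule — add T, ~Q.
            × closes — contains both T and ~T.
  branch 2 (add ~(~Q <-> R)):
    ((T -> (~R -> S)) -> (((T -> R) -> T) <-> ((T -> Q) | (~S & Q)))): β-rule — branch into ~(T -> (~R -> S))  //  (((T -> R) -> T) <-> ((T -> Q) | (~S & Q))).
      branch 2.1 (add ~(T -> (~R -> S))):
        ~(T -> (~R -> S)): α-rule — add T, ~(~R -> S).
        ~(~R -> S): α-rule — add ~R, ~S.
        ~(~Q <-> R): β-rule — branch into ~Q, ~R  //  ~~Q, R.
          branch 2.1.1 (add ~Q, ~R):
            ○ open, literals {Q=F, R=F, S=F, T=T}.
          branch 2.1.2 (add ~~Q, R):
            × closes — contains both R and ~R.
      branch 2.2 (add (((T -> R) -> T) <-> ((T -> Q) | (~S & Q)))):
        ~(~Q <-> R): β-rule — branch into ~Q, ~R  //  ~~Q, R.
          branch 2.2.1 (add ~Q, ~R):
            (((T -> R) -> T) <-> ((T -> Q) | (~S & Q))): β-rule — branch into ((T -> R) -> T), ((T -> Q) | (~S & Q))  //  ~((T -> R) -> T), ~((T -> Q) | (~S & Q)).
              branch 2.2.1.1 (add ((T -> R) -> T), ((T -> Q) | (~S & Q))):
                ((T -> R) -> T): β-rule — branch into ~(T -> R)  //  T.
                  branch 2.2.1.1.1 (add ~(T -> R)):
                    ~(T -> R): α-rule — add T, ~R.
                    ((T -> Q) | (~S & Q)): β-rule — branch into (T -> Q)  //  (~S & Q).
                      branch 2.2.1.1.1.1 (add (T -> Q)):
                        (T -> Q): β-rule — branch into ~T  //  Q.
                          branch 2.2.1.1.1.1.1 (add ~T):
                            × closes — contains both T and ~T.
                          branch 2.2.1.1.1.1.2 (add Q):
                            × closes — contains both Q and ~Q.
                      branch 2.2.1.1.1.2 (add (~S & Q)):
                        (~S & Q): α-rule — add ~S, Q.
                        × closes — contains both Q and ~Q.
                  branch 2.2.1.1.2 (add T):
                    ((T -> Q) | (~S & Q)): β-rule — branch into (T -> Q)  //  (~S & Q).
                      branch 2.2.1.1.2.1 (add (T -> Q)):
                        (T -> Q): β-rule — branch into ~T  //  Q.
                          branch 2.2.1.1.2.1.1 (add ~T):
                            × closes — contains both T and ~T.
                          branch 2.2.1.1.2.1.2 (add Q):
                            × closes — contains both Q and ~Q.
                      branch 2.2.1.1.2.2 (add (~S & Q)):
                        (~S & Q): α-rule — add ~S, Q.
                        × closes — contains both Q and ~Q.
              branch 2.2.1.2 (add ~((T -> R) -> T), ~((T -> Q) | (~S & Q))):
                ~((T -> R) -> T): α-rule — add (T -> R), ~T.
                ~((T -> Q) | (~S & Q)): α-rule — add ~(T -> Q), ~(~S & Q).
                ~(T -> Q): α-rule — add T, ~Q.
                × closes — contains both T and ~T.
          branch 2.2.2 (add ~~Q, R):
            (((T -> R) -> T) <-> ((T -> Q) | (~S & Q))): β-rule — branch into ((T -> R) -> T), ((T -> Q) | (~S & Q))  //  ~((T -> R) -> T), ~((T -> Q) | (~S & Q)).
              branch 2.2.2.1 (add ((T -> R) -> T), ((T -> Q) | (~S & Q))):
                ((T -> R) -> T): β-rule — branch into ~(T -> R)  //  T.
                  branch 2.2.2.1.1 (add ~(T -> R)):
                    ~(T -> R): α-rule — add T, ~R.
                    × closes — contains both R and ~R.
                  branch 2.2.2.1.2 (add T):
                    ((T -> Q) | (~S & Q)): β-rule — branch into (T -> Q)  //  (~S & Q).
                      branch 2.2.2.1.2.1 (add (T -> Q)):
                        (T -> Q): β-rule — branch into ~T  //  Q.
                          branch 2.2.2.1.2.1.1 (add ~T):
                            × closes — contains both T and ~T.
                          branch 2.2.2.1.2.1.2 (add Q):
                            ○ open, literals {Q=T, R=T, T=T}.
                      branch 2.2.2.1.2.2 (add (~S & Q)):
                        (~S & Q): α-rule — add ~S, Q.
                        ○ open, literals {Q=T, R=T, S=F, T=T}.
              branch 2.2.2.2 (add ~((T -> R) -> T), ~((T -> Q) | (~S & Q))):
                ~((T -> R) -> T): α-rule — add (T -> R), ~T.
                ~((T -> Q) | (~S & Q)): α-rule — add ~(T -> Q), ~(~S & Q).
                ~(T -> Q): α-rule — add T, ~Q.
                × closes — contains both T and ~T.
14 branches closed, 8 open.
Each open branch fixes some atoms; the unmentioned ones are free. Counting distinct full assignments: branch {R=F, S=F, T=T} (P, Q) contributes 4 new; branch {Q=T, R=F, T=T} (P, S) contributes 2 new; branch {Q=T, R=F, S=F, T=T} (P) contributes 0 new; branch {Q=T, R=F, T=T} (P, S) contributes 0 new; branch {Q=T, R=F, S=F, T=T} (P) contributes 0 new; branch {Q=F, R=F, S=F, T=T} (P) contributes 0 new; branch {Q=T, R=T, T=T} (P, S) contributes 4 new; branch {Q=T, R=T, S=F, T=T} (P) contributes 0 new. Total: 10.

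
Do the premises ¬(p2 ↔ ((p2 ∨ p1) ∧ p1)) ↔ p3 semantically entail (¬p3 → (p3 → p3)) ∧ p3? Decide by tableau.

Initial set: {(¬(p2 ↔ ((p2 ∨ p1) ∧ p1)) ↔ p3); ¬((¬p3 → (p3 → p3)) ∧ p3)}.
(¬(p2 ↔ ((p2 ∨ p1) ∧ p1)) ↔ p3): β-rule — branch into ¬(p2 ↔ ((p2 ∨ p1) ∧ p1)), p3  //  ¬¬(p2 ↔ ((p2 ∨ p1) ∧ p1)), ¬p3.
  branch 1 (add ¬(p2 ↔ ((p2 ∨ p1) ∧ p1)), p3):
    ¬((¬p3 → (p3 → p3)) ∧ p3): β-rule — branch into ¬(¬p3 → (p3 → p3))  //  ¬p3.
      branch 1.1 (add ¬(¬p3 → (p3 → p3))):
        ¬(¬p3 → (p3 → p3)): α-rule — add ¬p3, ¬(p3 → p3).
        × closes — contains both p3 and ¬p3.
      branch 1.2 (add ¬p3):
        × closes — contains both p3 and ¬p3.
  branch 2 (add ¬¬(p2 ↔ ((p2 ∨ p1) ∧ p1)), ¬p3):
    ¬((¬p3 → (p3 → p3)) ∧ p3): β-rule — branch into ¬(¬p3 → (p3 → p3))  //  ¬p3.
      branch 2.1 (add ¬(¬p3 → (p3 → p3))):
        ¬(¬p3 → (p3 → p3)): α-rule — add ¬p3, ¬(p3 → p3).
        ¬(p3 → p3): α-rule — add p3, ¬p3.
        × closes — contains both p3 and ¬p3.
      branch 2.2 (add ¬p3):
        ¬¬(p2 ↔ ((p2 ∨ p1) ∧ p1)): β-rule — branch into p2, ((p2 ∨ p1) ∧ p1)  //  ¬p2, ¬((p2 ∨ p1) ∧ p1).
          branch 2.2.1 (add p2, ((p2 ∨ p1) ∧ p1)):
            ((p2 ∨ p1) ∧ p1): α-rule — add (p2 ∨ p1), p1.
            (p2 ∨ p1): β-rule — branch into p2  //  p1.
              branch 2.2.1.1 (add p2):
                ○ open, literals {p1=T, p2=T, p3=F}.
              branch 2.2.1.2 (add p1):
                ○ open, literals {p1=T, p2=T, p3=F}.
          branch 2.2.2 (add ¬p2, ¬((p2 ∨ p1) ∧ p1)):
            ¬((p2 ∨ p1) ∧ p1): β-rule — branch into ¬(p2 ∨ p1)  //  ¬p1.
              branch 2.2.2.1 (add ¬(p2 ∨ p1)):
                ¬(p2 ∨ p1): α-rule — add ¬p2, ¬p1.
                ○ open, literals {p1=F, p2=F, p3=F}.
              branch 2.2.2.2 (add ¬p1):
                ○ open, literals {p1=F, p2=F, p3=F}.
3 branches closed, 4 open.
An open branch gives a countermodel: p1=T, p2=T, p3=F (unmentioned atoms arbitrary); the premises hold there but the conclusion fails.

No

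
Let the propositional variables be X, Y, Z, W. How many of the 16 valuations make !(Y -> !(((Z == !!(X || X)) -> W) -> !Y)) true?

2

Initial set: {T !(Y -> !(((Z == !!(X || X)) -> W) -> !Y))}.
T !(Y -> !(((Z == !!(X || X)) -> W) -> !Y)): α-rule — add T Y, F !(((Z == !!(X || X)) -> W) -> !Y).
F !(((Z == !!(X || X)) -> W) -> !Y): β-rule — branch into F ((Z == !!(X || X)) -> W)  //  T !Y.
  branch 1 (add F ((Z == !!(X || X)) -> W)):
    F ((Z == !!(X || X)) -> W): α-rule — add T (Z == !!(X || X)), F W.
    T (Z == !!(X || X)): β-rule — branch into T Z, T !!(X || X)  //  F Z, F !!(X || X).
      branch 1.1 (add T Z, T !!(X || X)):
        T !!(X || X): drop double negation, giving T (X || X).
        T (X || X): β-rule — branch into T X  //  T X.
          branch 1.1.1 (add T X):
            ○ open, literals {W=F, X=T, Y=T, Z=T}.
          branch 1.1.2 (add T X):
            ○ open, literals {W=F, X=T, Y=T, Z=T}.
      branch 1.2 (add F Z, F !!(X || X)):
        F !!(X || X): drop double negation, giving F (X || X).
        F (X || X): α-rule — add F X, F X.
        ○ open, literals {W=F, X=F, Y=T, Z=F}.
  branch 2 (add T !Y):
    × closes — contains both Y and !Y.
1 branch closed, 3 open.
Each open branch fixes some atoms; the unmentioned ones are free. Counting distinct full assignments: branch {W=F, X=T, Y=T, Z=T} (none free) contributes 1 new; branch {W=F, X=T, Y=T, Z=T} (none free) contributes 0 new; branch {W=F, X=F, Y=T, Z=F} (none free) contributes 1 new. Total: 2.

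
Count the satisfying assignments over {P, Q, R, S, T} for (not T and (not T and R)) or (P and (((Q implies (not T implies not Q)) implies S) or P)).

20

Initial set: {((not T and (not T and R)) or (P and (((Q implies (not T implies not Q)) implies S) or P)))}.
((not T and (not T and R)) or (P and (((Q implies (not T implies not Q)) implies S) or P))): β-rule — branch into (not T and (not T and R))  //  (P and (((Q implies (not T implies not Q)) implies S) or P)).
  branch 1 (add (not T and (not T and R))):
    (not T and (not T and R)): α-rule — add not T, (not T and R).
    (not T and R): α-rule — add not T, R.
    ○ open, literals {R=1, T=0}.
  branch 2 (add (P and (((Q implies (not T implies not Q)) implies S) or P))):
    (P and (((Q implies (not T implies not Q)) implies S) or P)): α-rule — add P, (((Q implies (not T implies not Q)) implies S) or P).
    (((Q implies (not T implies not Q)) implies S) or P): β-rule — branch into ((Q implies (not T implies not Q)) implies S)  //  P.
      branch 2.1 (add ((Q implies (not T implies not Q)) implies S)):
        ((Q implies (not T implies not Q)) implies S): β-rule — branch into not (Q implies (not T implies not Q))  //  S.
          branch 2.1.1 (add not (Q implies (not T implies not Q))):
            not (Q implies (not T implies not Q)): α-rule — add Q, not (not T implies not Q).
            not (not T implies not Q): α-rule — add not T, not not Q.
            ○ open, literals {P=1, Q=1, T=0}.
          branch 2.1.2 (add S):
            ○ open, literals {P=1, S=1}.
      branch 2.2 (add P):
        ○ open, literals {P=1}.
0 branches closed, 4 open.
Each open branch fixes some atoms; the unmentioned ones are free. Counting distinct full assignments: branch {R=1, T=0} (P, Q, S) contributes 8 new; branch {P=1, Q=1, T=0} (R, S) contributes 2 new; branch {P=1, S=1} (Q, R, T) contributes 5 new; branch {P=1} (Q, R, S, T) contributes 5 new. Total: 20.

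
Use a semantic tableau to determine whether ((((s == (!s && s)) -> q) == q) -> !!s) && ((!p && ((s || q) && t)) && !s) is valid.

Not valid

Assume the negation and expand:
Initial set: {!(((((s == (!s && s)) -> q) == q) -> !!s) && ((!p && ((s || q) && t)) && !s))}.
!(((((s == (!s && s)) -> q) == q) -> !!s) && ((!p && ((s || q) && t)) && !s)): β-rule — branch into !((((s == (!s && s)) -> q) == q) -> !!s)  //  !((!p && ((s || q) && t)) && !s).
  branch 1 (add !((((s == (!s && s)) -> q) == q) -> !!s)):
    !((((s == (!s && s)) -> q) == q) -> !!s): α-rule — add (((s == (!s && s)) -> q) == q), !!!s.
    !!!s: drop double negation, giving !s.
    (((s == (!s && s)) -> q) == q): β-rule — branch into ((s == (!s && s)) -> q), q  //  !((s == (!s && s)) -> q), !q.
      branch 1.1 (add ((s == (!s && s)) -> q), q):
        ((s == (!s && s)) -> q): β-rule — branch into !(s == (!s && s))  //  q.
          branch 1.1.1 (add !(s == (!s && s))):
            !(s == (!s && s)): β-rule — branch into s, !(!s && s)  //  !s, (!s && s).
              branch 1.1.1.1 (add s, !(!s && s)):
                × closes — contains both s and !s.
              branch 1.1.1.2 (add !s, (!s && s)):
                (!s && s): α-rule — add !s, s.
                × closes — contains both s and !s.
          branch 1.1.2 (add q):
            ○ open, literals {q=T, s=F}.
      branch 1.2 (add !((s == (!s && s)) -> q), !q):
        !((s == (!s && s)) -> q): α-rule — add (s == (!s && s)), !q.
        (s == (!s && s)): β-rule — branch into s, (!s && s)  //  !s, !(!s && s).
          branch 1.2.1 (add s, (!s && s)):
            × closes — contains both s and !s.
          branch 1.2.2 (add !s, !(!s && s)):
            !(!s && s): β-rule — branch into !!s  //  !s.
              branch 1.2.2.1 (add !!s):
                × closes — contains both s and !s.
              branch 1.2.2.2 (add !s):
                ○ open, literals {q=F, s=F}.
  branch 2 (add !((!p && ((s || q) && t)) && !s)):
    !((!p && ((s || q) && t)) && !s): β-rule — branch into !(!p && ((s || q) && t))  //  !!s.
      branch 2.1 (add !(!p && ((s || q) && t))):
        !(!p && ((s || q) && t)): β-rule — branch into !!p  //  !((s || q) && t).
          branch 2.1.1 (add !!p):
            ○ open, literals {p=T}.
          branch 2.1.2 (add !((s || q) && t)):
            !((s || q) && t): β-rule — branch into !(s || q)  //  !t.
              branch 2.1.2.1 (add !(s || q)):
                !(s || q): α-rule — add !s, !q.
                ○ open, literals {q=F, s=F}.
              branch 2.1.2.2 (add !t):
                ○ open, literals {t=F}.
      branch 2.2 (add !!s):
        ○ open, literals {s=T}.
4 branches closed, 6 open.
An open branch gives a countermodel: q=T, s=F (unmentioned atoms arbitrary); under it the original formula is false.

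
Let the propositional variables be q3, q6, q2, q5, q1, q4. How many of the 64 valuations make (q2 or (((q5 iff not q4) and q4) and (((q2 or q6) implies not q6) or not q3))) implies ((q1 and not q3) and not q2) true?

Initial set: {((q2 or (((q5 iff not q4) and q4) and (((q2 or q6) implies not q6) or not q3))) implies ((q1 and not q3) and not q2))}.
((q2 or (((q5 iff not q4) and q4) and (((q2 or q6) implies not q6) or not q3))) implies ((q1 and not q3) and not q2)): β-rule — branch into not (q2 or (((q5 iff not q4) and q4) and (((q2 or q6) implies not q6) or not q3)))  //  ((q1 and not q3) and not q2).
  branch 1 (add not (q2 or (((q5 iff not q4) and q4) and (((q2 or q6) implies not q6) or not q3)))):
    not (q2 or (((q5 iff not q4) and q4) and (((q2 or q6) implies not q6) or not q3))): α-rule — add not q2, not (((q5 iff not q4) and q4) and (((q2 or q6) implies not q6) or not q3)).
    not (((q5 iff not q4) and q4) and (((q2 or q6) implies not q6) or not q3)): β-rule — branch into not ((q5 iff not q4) and q4)  //  not (((q2 or q6) implies not q6) or not q3).
      branch 1.1 (add not ((q5 iff not q4) and q4)):
        not ((q5 iff not q4) and q4): β-rule — branch into not (q5 iff not q4)  //  not q4.
          branch 1.1.1 (add not (q5 iff not q4)):
            not (q5 iff not q4): β-rule — branch into q5, not not q4  //  not q5, not q4.
              branch 1.1.1.1 (add q5, not not q4):
                ○ open, literals {q2=0, q4=1, q5=1}.
              branch 1.1.1.2 (add not q5, not q4):
                ○ open, literals {q2=0, q4=0, q5=0}.
          branch 1.1.2 (add not q4):
            ○ open, literals {q2=0, q4=0}.
      branch 1.2 (add not (((q2 or q6) implies not q6) or not q3)):
        not (((q2 or q6) implies not q6) or not q3): α-rule — add not ((q2 or q6) implies not q6), not not q3.
        not ((q2 or q6) implies not q6): α-rule — add (q2 or q6), not not q6.
        (q2 or q6): β-rule — branch into q2  //  q6.
          branch 1.2.1 (add q2):
            × closes — contains both q2 and not q2.
          branch 1.2.2 (add q6):
            ○ open, literals {q2=0, q3=1, q6=1}.
  branch 2 (add ((q1 and not q3) and not q2)):
    ((q1 and not q3) and not q2): α-rule — add (q1 and not q3), not q2.
    (q1 and not q3): α-rule — add q1, not q3.
    ○ open, literals {q1=1, q2=0, q3=0}.
1 branch closed, 5 open.
Each open branch fixes some atoms; the unmentioned ones are free. Counting distinct full assignments: branch {q2=0, q4=1, q5=1} (q3, q6, q1) contributes 8 new; branch {q2=0, q4=0, q5=0} (q3, q6, q1) contributes 8 new; branch {q2=0, q4=0} (q3, q6, q5, q1) contributes 8 new; branch {q2=0, q3=1, q6=1} (q5, q1, q4) contributes 2 new; branch {q1=1, q2=0, q3=0} (q6, q5, q4) contributes 2 new. Total: 28.

28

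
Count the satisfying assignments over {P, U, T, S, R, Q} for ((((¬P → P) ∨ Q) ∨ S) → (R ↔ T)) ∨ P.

52

Initial set: {(((((¬P → P) ∨ Q) ∨ S) → (R ↔ T)) ∨ P)}.
(((((¬P → P) ∨ Q) ∨ S) → (R ↔ T)) ∨ P): β-rule — branch into ((((¬P → P) ∨ Q) ∨ S) → (R ↔ T))  //  P.
  branch 1 (add ((((¬P → P) ∨ Q) ∨ S) → (R ↔ T))):
    ((((¬P → P) ∨ Q) ∨ S) → (R ↔ T)): β-rule — branch into ¬(((¬P → P) ∨ Q) ∨ S)  //  (R ↔ T).
      branch 1.1 (add ¬(((¬P → P) ∨ Q) ∨ S)):
        ¬(((¬P → P) ∨ Q) ∨ S): α-rule — add ¬((¬P → P) ∨ Q), ¬S.
        ¬((¬P → P) ∨ Q): α-rule — add ¬(¬P → P), ¬Q.
        ¬(¬P → P): α-rule — add ¬P, ¬P.
        ○ open, literals {P=false, Q=false, S=false}.
      branch 1.2 (add (R ↔ T)):
        (R ↔ T): β-rule — branch into R, T  //  ¬R, ¬T.
          branch 1.2.1 (add R, T):
            ○ open, literals {R=true, T=true}.
          branch 1.2.2 (add ¬R, ¬T):
            ○ open, literals {R=false, T=false}.
  branch 2 (add P):
    ○ open, literals {P=true}.
0 branches closed, 4 open.
Each open branch fixes some atoms; the unmentioned ones are free. Counting distinct full assignments: branch {P=false, Q=false, S=false} (U, T, R) contributes 8 new; branch {R=true, T=true} (P, U, S, Q) contributes 14 new; branch {R=false, T=false} (P, U, S, Q) contributes 14 new; branch {P=true} (U, T, S, R, Q) contributes 16 new. Total: 52.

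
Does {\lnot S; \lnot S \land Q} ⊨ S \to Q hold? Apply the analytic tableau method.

Initial set: {T \lnot S; T (\lnot S \land Q); F (S \to Q)}.
T (\lnot S \land Q): α-rule — add T \lnot S, T Q.
F (S \to Q): α-rule — add T S, F Q.
× closes — contains both S and \lnot S.
All 1 branch closes.
Every branch closed, so the premises entail the conclusion.

Yes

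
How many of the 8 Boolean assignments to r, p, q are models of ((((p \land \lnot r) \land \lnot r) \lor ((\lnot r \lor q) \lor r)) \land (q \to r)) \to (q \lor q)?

4

Initial set: {(((((p \land \lnot r) \land \lnot r) \lor ((\lnot r \lor q) \lor r)) \land (q \to r)) \to (q \lor q))}.
(((((p \land \lnot r) \land \lnot r) \lor ((\lnot r \lor q) \lor r)) \land (q \to r)) \to (q \lor q)): β-rule — branch into \lnot ((((p \land \lnot r) \land \lnot r) \lor ((\lnot r \lor q) \lor r)) \land (q \to r))  //  (q \lor q).
  branch 1 (add \lnot ((((p \land \lnot r) \land \lnot r) \lor ((\lnot r \lor q) \lor r)) \land (q \to r))):
    \lnot ((((p \land \lnot r) \land \lnot r) \lor ((\lnot r \lor q) \lor r)) \land (q \to r)): β-rule — branch into \lnot (((p \land \lnot r) \land \lnot r) \lor ((\lnot r \lor q) \lor r))  //  \lnot (q \to r).
      branch 1.1 (add \lnot (((p \land \lnot r) \land \lnot r) \lor ((\lnot r \lor q) \lor r))):
        \lnot (((p \land \lnot r) \land \lnot r) \lor ((\lnot r \lor q) \lor r)): α-rule — add \lnot ((p \land \lnot r) \land \lnot r), \lnot ((\lnot r \lor q) \lor r).
        \lnot ((\lnot r \lor q) \lor r): α-rule — add \lnot (\lnot r \lor q), \lnot r.
        \lnot (\lnot r \lor q): α-rule — add \lnot \lnot r, \lnot q.
        × closes — contains both r and \lnot r.
      branch 1.2 (add \lnot (q \to r)):
        \lnot (q \to r): α-rule — add q, \lnot r.
        ○ open, literals {q=true, r=false}.
  branch 2 (add (q \lor q)):
    (q \lor q): β-rule — branch into q  //  q.
      branch 2.1 (add q):
        ○ open, literals {q=true}.
      branch 2.2 (add q):
        ○ open, literals {q=true}.
1 branch closed, 3 open.
Each open branch fixes some atoms; the unmentioned ones are free. Counting distinct full assignments: branch {q=true, r=false} (p) contributes 2 new; branch {q=true} (r, p) contributes 2 new; branch {q=true} (r, p) contributes 0 new. Total: 4.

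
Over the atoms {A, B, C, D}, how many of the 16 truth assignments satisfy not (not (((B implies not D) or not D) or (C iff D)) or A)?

Initial set: {not (not (((B implies not D) or not D) or (C iff D)) or A)}.
not (not (((B implies not D) or not D) or (C iff D)) or A): α-rule — add not not (((B implies not D) or not D) or (C iff D)), not A.
not not (((B implies not D) or not D) or (C iff D)): β-rule — branch into ((B implies not D) or not D)  //  (C iff D).
  branch 1 (add ((B implies not D) or not D)):
    ((B implies not D) or not D): β-rule — branch into (B implies not D)  //  not D.
      branch 1.1 (add (B implies not D)):
        (B implies not D): β-rule — branch into not B  //  not D.
          branch 1.1.1 (add not B):
            ○ open, literals {A=0, B=0}.
          branch 1.1.2 (add not D):
            ○ open, literals {A=0, D=0}.
      branch 1.2 (add not D):
        ○ open, literals {A=0, D=0}.
  branch 2 (add (C iff D)):
    (C iff D): β-rule — branch into C, D  //  not C, not D.
      branch 2.1 (add C, D):
        ○ open, literals {A=0, C=1, D=1}.
      branch 2.2 (add not C, not D):
        ○ open, literals {A=0, C=0, D=0}.
0 branches closed, 5 open.
Each open branch fixes some atoms; the unmentioned ones are free. Counting distinct full assignments: branch {A=0, B=0} (C, D) contributes 4 new; branch {A=0, D=0} (B, C) contributes 2 new; branch {A=0, D=0} (B, C) contributes 0 new; branch {A=0, C=1, D=1} (B) contributes 1 new; branch {A=0, C=0, D=0} (B) contributes 0 new. Total: 7.

7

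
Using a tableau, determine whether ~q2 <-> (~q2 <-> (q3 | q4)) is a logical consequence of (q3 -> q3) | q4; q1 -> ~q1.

Initial set: {((q3 -> q3) | q4); (q1 -> ~q1); ~(~q2 <-> (~q2 <-> (q3 | q4)))}.
((q3 -> q3) | q4): β-rule — branch into (q3 -> q3)  //  q4.
  branch 1 (add (q3 -> q3)):
    (q1 -> ~q1): β-rule — branch into ~q1  //  ~q1.
      branch 1.1 (add ~q1):
        ~(~q2 <-> (~q2 <-> (q3 | q4))): β-rule — branch into ~q2, ~(~q2 <-> (q3 | q4))  //  ~~q2, (~q2 <-> (q3 | q4)).
          branch 1.1.1 (add ~q2, ~(~q2 <-> (q3 | q4))):
            (q3 -> q3): β-rule — branch into ~q3  //  q3.
              branch 1.1.1.1 (add ~q3):
                ~(~q2 <-> (q3 | q4)): β-rule — branch into ~q2, ~(q3 | q4)  //  ~~q2, (q3 | q4).
                  branch 1.1.1.1.1 (add ~q2, ~(q3 | q4)):
                    ~(q3 | q4): α-rule — add ~q3, ~q4.
                    ○ open, literals {q1=F, q2=F, q3=F, q4=F}.
                  branch 1.1.1.1.2 (add ~~q2, (q3 | q4)):
                    × closes — contains both q2 and ~q2.
              branch 1.1.1.2 (add q3):
                ~(~q2 <-> (q3 | q4)): β-rule — branch into ~q2, ~(q3 | q4)  //  ~~q2, (q3 | q4).
                  branch 1.1.1.2.1 (add ~q2, ~(q3 | q4)):
                    ~(q3 | q4): α-rule — add ~q3, ~q4.
                    × closes — contains both q3 and ~q3.
                  branch 1.1.1.2.2 (add ~~q2, (q3 | q4)):
                    × closes — contains both q2 and ~q2.
          branch 1.1.2 (add ~~q2, (~q2 <-> (q3 | q4))):
            (q3 -> q3): β-rule — branch into ~q3  //  q3.
              branch 1.1.2.1 (add ~q3):
                (~q2 <-> (q3 | q4)): β-rule — branch into ~q2, (q3 | q4)  //  ~~q2, ~(q3 | q4).
                  branch 1.1.2.1.1 (add ~q2, (q3 | q4)):
                    × closes — contains both q2 and ~q2.
                  branch 1.1.2.1.2 (add ~~q2, ~(q3 | q4)):
                    ~(q3 | q4): α-rule — add ~q3, ~q4.
                    ○ open, literals {q1=F, q2=T, q3=F, q4=F}.
              branch 1.1.2.2 (add q3):
                (~q2 <-> (q3 | q4)): β-rule — branch into ~q2, (q3 | q4)  //  ~~q2, ~(q3 | q4).
                  branch 1.1.2.2.1 (add ~q2, (q3 | q4)):
                    × closes — contains both q2 and ~q2.
                  branch 1.1.2.2.2 (add ~~q2, ~(q3 | q4)):
                    ~(q3 | q4): α-rule — add ~q3, ~q4.
                    × closes — contains both q3 and ~q3.
      branch 1.2 (add ~q1):
        ~(~q2 <-> (~q2 <-> (q3 | q4))): β-rule — branch into ~q2, ~(~q2 <-> (q3 | q4))  //  ~~q2, (~q2 <-> (q3 | q4)).
          branch 1.2.1 (add ~q2, ~(~q2 <-> (q3 | q4))):
            (q3 -> q3): β-rule — branch into ~q3  //  q3.
              branch 1.2.1.1 (add ~q3):
                ~(~q2 <-> (q3 | q4)): β-rule — branch into ~q2, ~(q3 | q4)  //  ~~q2, (q3 | q4).
                  branch 1.2.1.1.1 (add ~q2, ~(q3 | q4)):
                    ~(q3 | q4): α-rule — add ~q3, ~q4.
                    ○ open, literals {q1=F, q2=F, q3=F, q4=F}.
                  branch 1.2.1.1.2 (add ~~q2, (q3 | q4)):
                    × closes — contains both q2 and ~q2.
              branch 1.2.1.2 (add q3):
                ~(~q2 <-> (q3 | q4)): β-rule — branch into ~q2, ~(q3 | q4)  //  ~~q2, (q3 | q4).
                  branch 1.2.1.2.1 (add ~q2, ~(q3 | q4)):
                    ~(q3 | q4): α-rule — add ~q3, ~q4.
                    × closes — contains both q3 and ~q3.
                  branch 1.2.1.2.2 (add ~~q2, (q3 | q4)):
                    × closes — contains both q2 and ~q2.
          branch 1.2.2 (add ~~q2, (~q2 <-> (q3 | q4))):
            (q3 -> q3): β-rule — branch into ~q3  //  q3.
              branch 1.2.2.1 (add ~q3):
                (~q2 <-> (q3 | q4)): β-rule — branch into ~q2, (q3 | q4)  //  ~~q2, ~(q3 | q4).
                  branch 1.2.2.1.1 (add ~q2, (q3 | q4)):
                    × closes — contains both q2 and ~q2.
                  branch 1.2.2.1.2 (add ~~q2, ~(q3 | q4)):
                    ~(q3 | q4): α-rule — add ~q3, ~q4.
                    ○ open, literals {q1=F, q2=T, q3=F, q4=F}.
              branch 1.2.2.2 (add q3):
                (~q2 <-> (q3 | q4)): β-rule — branch into ~q2, (q3 | q4)  //  ~~q2, ~(q3 | q4).
                  branch 1.2.2.2.1 (add ~q2, (q3 | q4)):
                    × closes — contains both q2 and ~q2.
                  branch 1.2.2.2.2 (add ~~q2, ~(q3 | q4)):
                    ~(q3 | q4): α-rule — add ~q3, ~q4.
                    × closes — contains both q3 and ~q3.
  branch 2 (add q4):
    (q1 -> ~q1): β-rule — branch into ~q1  //  ~q1.
      branch 2.1 (add ~q1):
        ~(~q2 <-> (~q2 <-> (q3 | q4))): β-rule — branch into ~q2, ~(~q2 <-> (q3 | q4))  //  ~~q2, (~q2 <-> (q3 | q4)).
          branch 2.1.1 (add ~q2, ~(~q2 <-> (q3 | q4))):
            ~(~q2 <-> (q3 | q4)): β-rule — branch into ~q2, ~(q3 | q4)  //  ~~q2, (q3 | q4).
              branch 2.1.1.1 (add ~q2, ~(q3 | q4)):
                ~(q3 | q4): α-rule — add ~q3, ~q4.
                × closes — contains both q4 and ~q4.
              branch 2.1.1.2 (add ~~q2, (q3 | q4)):
                × closes — contains both q2 and ~q2.
          branch 2.1.2 (add ~~q2, (~q2 <-> (q3 | q4))):
            (~q2 <-> (q3 | q4)): β-rule — branch into ~q2, (q3 | q4)  //  ~~q2, ~(q3 | q4).
              branch 2.1.2.1 (add ~q2, (q3 | q4)):
                × closes — contains both q2 and ~q2.
              branch 2.1.2.2 (add ~~q2, ~(q3 | q4)):
                ~(q3 | q4): α-rule — add ~q3, ~q4.
                × closes — contains both q4 and ~q4.
      branch 2.2 (add ~q1):
        ~(~q2 <-> (~q2 <-> (q3 | q4))): β-rule — branch into ~q2, ~(~q2 <-> (q3 | q4))  //  ~~q2, (~q2 <-> (q3 | q4)).
          branch 2.2.1 (add ~q2, ~(~q2 <-> (q3 | q4))):
            ~(~q2 <-> (q3 | q4)): β-rule — branch into ~q2, ~(q3 | q4)  //  ~~q2, (q3 | q4).
              branch 2.2.1.1 (add ~q2, ~(q3 | q4)):
                ~(q3 | q4): α-rule — add ~q3, ~q4.
                × closes — contains both q4 and ~q4.
              branch 2.2.1.2 (add ~~q2, (q3 | q4)):
                × closes — contains both q2 and ~q2.
          branch 2.2.2 (add ~~q2, (~q2 <-> (q3 | q4))):
            (~q2 <-> (q3 | q4)): β-rule — branch into ~q2, (q3 | q4)  //  ~~q2, ~(q3 | q4).
              branch 2.2.2.1 (add ~q2, (q3 | q4)):
                × closes — contains both q2 and ~q2.
              branch 2.2.2.2 (add ~~q2, ~(q3 | q4)):
                ~(q3 | q4): α-rule — add ~q3, ~q4.
                × closes — contains both q4 and ~q4.
20 branches closed, 4 open.
An open branch gives a countermodel: q1=F, q2=F, q3=F, q4=F (unmentioned atoms arbitrary); the premises hold there but the conclusion fails.

No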